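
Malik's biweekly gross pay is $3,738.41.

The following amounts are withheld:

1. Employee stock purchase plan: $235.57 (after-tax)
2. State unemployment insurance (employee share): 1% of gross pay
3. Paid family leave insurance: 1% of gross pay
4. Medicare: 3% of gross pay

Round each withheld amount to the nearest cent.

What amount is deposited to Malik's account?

$3,315.93

Paid family leave insurance: $3,738.41 × 0.01 = $37.38
State unemployment insurance (employee share): $3,738.41 × 0.01 = $37.38
Medicare: $3,738.41 × 0.03 = $112.15
Employee stock purchase plan: $235.57
Total deductions = $37.38 + $37.38 + $112.15 + $235.57 = $422.48
Net pay = $3,738.41 − $422.48 = $3,315.93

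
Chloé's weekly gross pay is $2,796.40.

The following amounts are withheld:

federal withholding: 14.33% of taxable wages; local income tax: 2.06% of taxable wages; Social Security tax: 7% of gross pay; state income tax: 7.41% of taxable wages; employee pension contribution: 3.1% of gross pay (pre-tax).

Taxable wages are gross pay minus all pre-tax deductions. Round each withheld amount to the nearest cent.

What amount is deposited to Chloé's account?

$1,869.05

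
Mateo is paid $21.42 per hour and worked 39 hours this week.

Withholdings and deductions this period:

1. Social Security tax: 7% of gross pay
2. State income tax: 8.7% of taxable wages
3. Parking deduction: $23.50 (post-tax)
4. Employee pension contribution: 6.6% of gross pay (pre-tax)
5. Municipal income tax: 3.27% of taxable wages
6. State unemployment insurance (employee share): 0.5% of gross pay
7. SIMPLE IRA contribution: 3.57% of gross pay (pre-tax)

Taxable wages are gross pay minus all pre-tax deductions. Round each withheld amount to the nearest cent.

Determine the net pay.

Gross pay: 39 × $21.42 = $835.38
SIMPLE IRA contribution: $835.38 × 0.0357 = $29.82
Employee pension contribution: $835.38 × 0.066 = $55.14
Pre-tax total = $29.82 + $55.14 = $84.96
Taxable wages = $835.38 − $84.96 = $750.42
State income tax: $750.42 × 0.087 = $65.29
Municipal income tax: $750.42 × 0.0327 = $24.54
State unemployment insurance (employee share): $835.38 × 0.005 = $4.18
Social Security tax: $835.38 × 0.07 = $58.48
Parking deduction: $23.50
Total deductions = $29.82 + $55.14 + $65.29 + $24.54 + $4.18 + $58.48 + $23.50 = $260.95
Net pay = $835.38 − $260.95 = $574.43

$574.43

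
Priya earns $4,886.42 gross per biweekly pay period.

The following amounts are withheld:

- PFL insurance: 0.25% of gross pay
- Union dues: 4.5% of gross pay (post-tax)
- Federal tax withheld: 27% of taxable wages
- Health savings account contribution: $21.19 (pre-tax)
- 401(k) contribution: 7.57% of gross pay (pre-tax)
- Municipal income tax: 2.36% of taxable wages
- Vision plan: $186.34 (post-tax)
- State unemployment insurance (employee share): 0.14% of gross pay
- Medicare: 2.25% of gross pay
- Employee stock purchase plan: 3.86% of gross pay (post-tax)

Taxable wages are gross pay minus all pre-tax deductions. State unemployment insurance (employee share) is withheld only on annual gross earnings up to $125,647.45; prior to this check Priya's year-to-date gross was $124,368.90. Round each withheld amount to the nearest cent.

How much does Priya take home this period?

Health savings account contribution: $21.19
401(k) contribution: $4,886.42 × 0.0757 = $369.90
Pre-tax total = $21.19 + $369.90 = $391.09
Taxable wages = $4,886.42 − $391.09 = $4,495.33
Municipal income tax: $4,495.33 × 0.0236 = $106.09
Federal tax withheld: $4,495.33 × 0.27 = $1,213.74
Medicare: $4,886.42 × 0.0225 = $109.94
PFL insurance: $4,886.42 × 0.0025 = $12.22
State unemployment insurance (employee share): only $125,647.45 − $124,368.90 = $1,278.55 of this check is subject → $1,278.55 × 0.0014 = $1.79
Vision plan: $186.34
Union dues: $4,886.42 × 0.045 = $219.89
Employee stock purchase plan: $4,886.42 × 0.0386 = $188.62
Total deductions = $21.19 + $369.90 + $106.09 + $1,213.74 + $109.94 + $12.22 + $1.79 + $186.34 + $219.89 + $188.62 = $2,429.72
Net pay = $4,886.42 − $2,429.72 = $2,456.70

$2,456.70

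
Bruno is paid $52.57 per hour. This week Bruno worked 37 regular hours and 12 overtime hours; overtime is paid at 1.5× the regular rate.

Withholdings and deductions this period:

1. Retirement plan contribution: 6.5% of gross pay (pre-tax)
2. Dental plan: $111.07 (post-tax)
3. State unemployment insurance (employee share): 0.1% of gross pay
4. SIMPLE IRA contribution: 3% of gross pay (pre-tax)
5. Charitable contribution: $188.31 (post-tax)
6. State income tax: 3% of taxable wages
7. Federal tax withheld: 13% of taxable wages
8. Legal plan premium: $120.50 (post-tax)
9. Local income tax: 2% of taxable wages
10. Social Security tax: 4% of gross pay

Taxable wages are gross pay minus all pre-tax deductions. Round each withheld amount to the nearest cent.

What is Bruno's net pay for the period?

Regular pay: 37 × $52.57 = $1,945.09
Overtime pay: 12 × $52.57 × 1.5 = $946.26
Gross pay = $1,945.09 + $946.26 = $2,891.35
SIMPLE IRA contribution: $2,891.35 × 0.03 = $86.74
Retirement plan contribution: $2,891.35 × 0.065 = $187.94
Pre-tax total = $86.74 + $187.94 = $274.68
Taxable wages = $2,891.35 − $274.68 = $2,616.67
State income tax: $2,616.67 × 0.03 = $78.50
Federal tax withheld: $2,616.67 × 0.13 = $340.17
Local income tax: $2,616.67 × 0.02 = $52.33
Social Security tax: $2,891.35 × 0.04 = $115.65
State unemployment insurance (employee share): $2,891.35 × 0.001 = $2.89
Charitable contribution: $188.31
Legal plan premium: $120.50
Dental plan: $111.07
Total deductions = $86.74 + $187.94 + $78.50 + $340.17 + $52.33 + $115.65 + $2.89 + $188.31 + $120.50 + $111.07 = $1,284.10
Net pay = $2,891.35 − $1,284.10 = $1,607.25

$1,607.25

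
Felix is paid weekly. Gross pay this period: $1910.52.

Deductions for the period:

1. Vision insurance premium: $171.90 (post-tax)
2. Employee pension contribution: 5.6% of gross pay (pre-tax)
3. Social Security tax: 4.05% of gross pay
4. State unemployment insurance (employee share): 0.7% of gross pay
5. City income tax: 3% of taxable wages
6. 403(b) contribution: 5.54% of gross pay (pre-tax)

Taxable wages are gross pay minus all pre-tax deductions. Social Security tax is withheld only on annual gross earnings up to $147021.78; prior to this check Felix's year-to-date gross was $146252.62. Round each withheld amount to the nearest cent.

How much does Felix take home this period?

$1430.34

Employee pension contribution: $1910.52 × 0.056 = $106.99
403(b) contribution: $1910.52 × 0.0554 = $105.84
Pre-tax total = $106.99 + $105.84 = $212.83
Taxable wages = $1910.52 − $212.83 = $1697.69
City income tax: $1697.69 × 0.03 = $50.93
State unemployment insurance (employee share): $1910.52 × 0.007 = $13.37
Social Security tax: only $147021.78 − $146252.62 = $769.16 of this check is subject → $769.16 × 0.0405 = $31.15
Vision insurance premium: $171.90
Total deductions = $106.99 + $105.84 + $50.93 + $13.37 + $31.15 + $171.90 = $480.18
Net pay = $1910.52 − $480.18 = $1430.34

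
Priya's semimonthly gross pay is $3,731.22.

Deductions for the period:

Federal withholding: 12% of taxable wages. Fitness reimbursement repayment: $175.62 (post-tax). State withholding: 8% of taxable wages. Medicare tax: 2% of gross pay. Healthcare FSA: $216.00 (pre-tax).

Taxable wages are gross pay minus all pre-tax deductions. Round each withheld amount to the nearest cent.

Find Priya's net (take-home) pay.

$2,561.93

Healthcare FSA: $216.00
Taxable wages = $3,731.22 − $216.00 = $3,515.22
Federal withholding: $3,515.22 × 0.12 = $421.83
State withholding: $3,515.22 × 0.08 = $281.22
Medicare tax: $3,731.22 × 0.02 = $74.62
Fitness reimbursement repayment: $175.62
Total deductions = $216.00 + $421.83 + $281.22 + $74.62 + $175.62 = $1,169.29
Net pay = $3,731.22 − $1,169.29 = $2,561.93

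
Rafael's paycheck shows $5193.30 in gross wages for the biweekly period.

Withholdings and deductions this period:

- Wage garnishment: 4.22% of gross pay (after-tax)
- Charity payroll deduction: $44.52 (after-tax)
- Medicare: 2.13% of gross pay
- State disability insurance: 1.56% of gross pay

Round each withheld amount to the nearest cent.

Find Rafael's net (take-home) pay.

$4737.98

Medicare: $5193.30 × 0.0213 = $110.62
State disability insurance: $5193.30 × 0.0156 = $81.02
Wage garnishment: $5193.30 × 0.0422 = $219.16
Charity payroll deduction: $44.52
Total deductions = $110.62 + $81.02 + $219.16 + $44.52 = $455.32
Net pay = $5193.30 − $455.32 = $4737.98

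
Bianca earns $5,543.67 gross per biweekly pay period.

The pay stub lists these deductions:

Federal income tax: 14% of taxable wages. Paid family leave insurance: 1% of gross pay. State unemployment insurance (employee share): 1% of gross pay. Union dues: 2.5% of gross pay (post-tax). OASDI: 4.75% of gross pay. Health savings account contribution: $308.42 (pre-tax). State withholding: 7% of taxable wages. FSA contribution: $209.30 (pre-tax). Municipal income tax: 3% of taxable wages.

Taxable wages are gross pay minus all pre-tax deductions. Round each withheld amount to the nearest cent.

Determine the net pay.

FSA contribution: $209.30
Health savings account contribution: $308.42
Pre-tax total = $209.30 + $308.42 = $517.72
Taxable wages = $5,543.67 − $517.72 = $5,025.95
Federal income tax: $5,025.95 × 0.14 = $703.63
Municipal income tax: $5,025.95 × 0.03 = $150.78
State withholding: $5,025.95 × 0.07 = $351.82
State unemployment insurance (employee share): $5,543.67 × 0.01 = $55.44
OASDI: $5,543.67 × 0.0475 = $263.32
Paid family leave insurance: $5,543.67 × 0.01 = $55.44
Union dues: $5,543.67 × 0.025 = $138.59
Total deductions = $209.30 + $308.42 + $703.63 + $150.78 + $351.82 + $55.44 + $263.32 + $55.44 + $138.59 = $2,236.74
Net pay = $5,543.67 − $2,236.74 = $3,306.93

$3,306.93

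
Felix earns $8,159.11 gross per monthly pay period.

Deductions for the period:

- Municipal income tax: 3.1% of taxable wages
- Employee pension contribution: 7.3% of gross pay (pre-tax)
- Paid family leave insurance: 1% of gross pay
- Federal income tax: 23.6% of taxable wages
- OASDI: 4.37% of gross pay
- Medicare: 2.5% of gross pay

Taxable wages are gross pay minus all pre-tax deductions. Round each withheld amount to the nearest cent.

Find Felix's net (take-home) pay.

$4,901.92

Employee pension contribution: $8,159.11 × 0.073 = $595.62
Taxable wages = $8,159.11 − $595.62 = $7,563.49
Federal income tax: $7,563.49 × 0.236 = $1,784.98
Municipal income tax: $7,563.49 × 0.031 = $234.47
Medicare: $8,159.11 × 0.025 = $203.98
Paid family leave insurance: $8,159.11 × 0.01 = $81.59
OASDI: $8,159.11 × 0.0437 = $356.55
Total deductions = $595.62 + $1,784.98 + $234.47 + $203.98 + $81.59 + $356.55 = $3,257.19
Net pay = $8,159.11 − $3,257.19 = $4,901.92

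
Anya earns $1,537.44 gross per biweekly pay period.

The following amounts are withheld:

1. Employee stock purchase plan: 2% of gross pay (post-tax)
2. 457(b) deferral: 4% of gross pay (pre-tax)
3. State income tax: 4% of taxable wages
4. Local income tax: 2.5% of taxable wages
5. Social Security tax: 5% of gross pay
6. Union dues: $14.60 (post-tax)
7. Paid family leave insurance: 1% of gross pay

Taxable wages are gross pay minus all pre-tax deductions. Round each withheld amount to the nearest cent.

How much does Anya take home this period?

457(b) deferral: $1,537.44 × 0.04 = $61.50
Taxable wages = $1,537.44 − $61.50 = $1,475.94
Local income tax: $1,475.94 × 0.025 = $36.90
State income tax: $1,475.94 × 0.04 = $59.04
Social Security tax: $1,537.44 × 0.05 = $76.87
Paid family leave insurance: $1,537.44 × 0.01 = $15.37
Union dues: $14.60
Employee stock purchase plan: $1,537.44 × 0.02 = $30.75
Total deductions = $61.50 + $36.90 + $59.04 + $76.87 + $15.37 + $14.60 + $30.75 = $295.03
Net pay = $1,537.44 − $295.03 = $1,242.41

$1,242.41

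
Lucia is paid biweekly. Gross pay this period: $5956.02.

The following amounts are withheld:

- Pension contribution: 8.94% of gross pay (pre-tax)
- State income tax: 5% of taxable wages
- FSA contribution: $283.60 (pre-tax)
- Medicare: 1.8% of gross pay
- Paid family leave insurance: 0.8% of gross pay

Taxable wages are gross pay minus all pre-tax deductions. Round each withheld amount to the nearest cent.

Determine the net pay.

FSA contribution: $283.60
Pension contribution: $5956.02 × 0.0894 = $532.47
Pre-tax total = $283.60 + $532.47 = $816.07
Taxable wages = $5956.02 − $816.07 = $5139.95
State income tax: $5139.95 × 0.05 = $257.00
Medicare: $5956.02 × 0.018 = $107.21
Paid family leave insurance: $5956.02 × 0.008 = $47.65
Total deductions = $283.60 + $532.47 + $257.00 + $107.21 + $47.65 = $1227.93
Net pay = $5956.02 − $1227.93 = $4728.09

$4728.09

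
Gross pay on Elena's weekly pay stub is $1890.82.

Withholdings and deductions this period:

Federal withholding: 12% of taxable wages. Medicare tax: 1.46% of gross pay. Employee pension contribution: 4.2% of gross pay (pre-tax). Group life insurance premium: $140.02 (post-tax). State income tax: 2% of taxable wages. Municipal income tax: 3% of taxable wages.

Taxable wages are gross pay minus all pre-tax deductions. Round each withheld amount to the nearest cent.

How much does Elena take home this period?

Employee pension contribution: $1890.82 × 0.042 = $79.41
Taxable wages = $1890.82 − $79.41 = $1811.41
Federal withholding: $1811.41 × 0.12 = $217.37
State income tax: $1811.41 × 0.02 = $36.23
Municipal income tax: $1811.41 × 0.03 = $54.34
Medicare tax: $1890.82 × 0.0146 = $27.61
Group life insurance premium: $140.02
Total deductions = $79.41 + $217.37 + $36.23 + $54.34 + $27.61 + $140.02 = $554.98
Net pay = $1890.82 − $554.98 = $1335.84

$1335.84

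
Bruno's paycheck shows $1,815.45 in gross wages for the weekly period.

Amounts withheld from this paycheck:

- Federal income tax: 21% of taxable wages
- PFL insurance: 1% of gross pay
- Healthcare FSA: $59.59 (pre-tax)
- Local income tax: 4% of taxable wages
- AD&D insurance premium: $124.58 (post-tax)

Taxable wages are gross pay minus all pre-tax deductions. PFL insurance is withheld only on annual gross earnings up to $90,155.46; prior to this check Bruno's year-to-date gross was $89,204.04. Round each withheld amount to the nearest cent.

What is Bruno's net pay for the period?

$1,182.81

Healthcare FSA: $59.59
Taxable wages = $1,815.45 − $59.59 = $1,755.86
Federal income tax: $1,755.86 × 0.21 = $368.73
Local income tax: $1,755.86 × 0.04 = $70.23
PFL insurance: only $90,155.46 − $89,204.04 = $951.42 of this check is subject → $951.42 × 0.01 = $9.51
AD&D insurance premium: $124.58
Total deductions = $59.59 + $368.73 + $70.23 + $9.51 + $124.58 = $632.64
Net pay = $1,815.45 − $632.64 = $1,182.81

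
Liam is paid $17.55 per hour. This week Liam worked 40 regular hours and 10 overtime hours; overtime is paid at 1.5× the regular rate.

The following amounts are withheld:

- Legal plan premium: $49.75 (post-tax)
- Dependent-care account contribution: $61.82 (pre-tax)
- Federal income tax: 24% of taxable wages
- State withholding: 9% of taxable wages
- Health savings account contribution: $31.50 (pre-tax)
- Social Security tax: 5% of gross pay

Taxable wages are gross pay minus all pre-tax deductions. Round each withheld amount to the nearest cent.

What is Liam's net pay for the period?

Regular pay: 40 × $17.55 = $702.00
Overtime pay: 10 × $17.55 × 1.5 = $263.25
Gross pay = $702.00 + $263.25 = $965.25
Dependent-care account contribution: $61.82
Health savings account contribution: $31.50
Pre-tax total = $61.82 + $31.50 = $93.32
Taxable wages = $965.25 − $93.32 = $871.93
Federal income tax: $871.93 × 0.24 = $209.26
State withholding: $871.93 × 0.09 = $78.47
Social Security tax: $965.25 × 0.05 = $48.26
Legal plan premium: $49.75
Total deductions = $61.82 + $31.50 + $209.26 + $78.47 + $48.26 + $49.75 = $479.06
Net pay = $965.25 − $479.06 = $486.19

$486.19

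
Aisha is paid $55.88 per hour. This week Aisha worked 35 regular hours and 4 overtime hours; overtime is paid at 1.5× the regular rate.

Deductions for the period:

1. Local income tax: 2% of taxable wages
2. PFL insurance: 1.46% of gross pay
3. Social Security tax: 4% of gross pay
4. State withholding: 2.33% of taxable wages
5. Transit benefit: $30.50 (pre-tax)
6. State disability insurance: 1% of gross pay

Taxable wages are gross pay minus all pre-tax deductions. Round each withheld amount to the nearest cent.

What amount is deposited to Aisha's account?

Regular pay: 35 × $55.88 = $1955.80
Overtime pay: 4 × $55.88 × 1.5 = $335.28
Gross pay = $1955.80 + $335.28 = $2291.08
Transit benefit: $30.50
Taxable wages = $2291.08 − $30.50 = $2260.58
Local income tax: $2260.58 × 0.02 = $45.21
State withholding: $2260.58 × 0.0233 = $52.67
PFL insurance: $2291.08 × 0.0146 = $33.45
State disability insurance: $2291.08 × 0.01 = $22.91
Social Security tax: $2291.08 × 0.04 = $91.64
Total deductions = $30.50 + $45.21 + $52.67 + $33.45 + $22.91 + $91.64 = $276.38
Net pay = $2291.08 − $276.38 = $2014.70

$2014.70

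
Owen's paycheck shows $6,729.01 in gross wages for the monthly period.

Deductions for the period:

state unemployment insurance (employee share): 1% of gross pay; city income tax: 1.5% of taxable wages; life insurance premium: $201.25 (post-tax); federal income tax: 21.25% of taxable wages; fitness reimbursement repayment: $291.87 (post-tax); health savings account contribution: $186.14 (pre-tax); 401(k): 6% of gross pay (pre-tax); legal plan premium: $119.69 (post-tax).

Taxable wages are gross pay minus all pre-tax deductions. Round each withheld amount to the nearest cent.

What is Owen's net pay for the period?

$4,062.37

Health savings account contribution: $186.14
401(k): $6,729.01 × 0.06 = $403.74
Pre-tax total = $186.14 + $403.74 = $589.88
Taxable wages = $6,729.01 − $589.88 = $6,139.13
Federal income tax: $6,139.13 × 0.2125 = $1,304.57
City income tax: $6,139.13 × 0.015 = $92.09
State unemployment insurance (employee share): $6,729.01 × 0.01 = $67.29
Fitness reimbursement repayment: $291.87
Life insurance premium: $201.25
Legal plan premium: $119.69
Total deductions = $186.14 + $403.74 + $1,304.57 + $92.09 + $67.29 + $291.87 + $201.25 + $119.69 = $2,666.64
Net pay = $6,729.01 − $2,666.64 = $4,062.37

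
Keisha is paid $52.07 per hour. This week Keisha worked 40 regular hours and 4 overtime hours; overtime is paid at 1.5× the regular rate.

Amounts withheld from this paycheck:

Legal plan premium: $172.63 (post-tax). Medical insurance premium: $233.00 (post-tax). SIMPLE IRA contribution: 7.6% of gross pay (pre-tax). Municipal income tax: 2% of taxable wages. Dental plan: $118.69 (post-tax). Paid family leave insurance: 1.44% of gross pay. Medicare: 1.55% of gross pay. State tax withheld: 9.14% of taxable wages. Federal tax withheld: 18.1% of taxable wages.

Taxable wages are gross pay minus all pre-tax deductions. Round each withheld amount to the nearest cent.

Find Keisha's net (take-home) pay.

$970.11

Regular pay: 40 × $52.07 = $2,082.80
Overtime pay: 4 × $52.07 × 1.5 = $312.42
Gross pay = $2,082.80 + $312.42 = $2,395.22
SIMPLE IRA contribution: $2,395.22 × 0.076 = $182.04
Taxable wages = $2,395.22 − $182.04 = $2,213.18
State tax withheld: $2,213.18 × 0.0914 = $202.28
Federal tax withheld: $2,213.18 × 0.181 = $400.59
Municipal income tax: $2,213.18 × 0.02 = $44.26
Paid family leave insurance: $2,395.22 × 0.0144 = $34.49
Medicare: $2,395.22 × 0.0155 = $37.13
Dental plan: $118.69
Legal plan premium: $172.63
Medical insurance premium: $233.00
Total deductions = $182.04 + $202.28 + $400.59 + $44.26 + $34.49 + $37.13 + $118.69 + $172.63 + $233.00 = $1,425.11
Net pay = $2,395.22 − $1,425.11 = $970.11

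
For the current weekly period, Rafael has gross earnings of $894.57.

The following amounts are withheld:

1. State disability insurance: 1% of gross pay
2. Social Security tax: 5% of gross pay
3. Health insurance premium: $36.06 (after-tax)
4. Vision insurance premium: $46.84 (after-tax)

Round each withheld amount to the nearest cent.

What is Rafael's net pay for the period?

$757.99

State disability insurance: $894.57 × 0.01 = $8.95
Social Security tax: $894.57 × 0.05 = $44.73
Health insurance premium: $36.06
Vision insurance premium: $46.84
Total deductions = $8.95 + $44.73 + $36.06 + $46.84 = $136.58
Net pay = $894.57 − $136.58 = $757.99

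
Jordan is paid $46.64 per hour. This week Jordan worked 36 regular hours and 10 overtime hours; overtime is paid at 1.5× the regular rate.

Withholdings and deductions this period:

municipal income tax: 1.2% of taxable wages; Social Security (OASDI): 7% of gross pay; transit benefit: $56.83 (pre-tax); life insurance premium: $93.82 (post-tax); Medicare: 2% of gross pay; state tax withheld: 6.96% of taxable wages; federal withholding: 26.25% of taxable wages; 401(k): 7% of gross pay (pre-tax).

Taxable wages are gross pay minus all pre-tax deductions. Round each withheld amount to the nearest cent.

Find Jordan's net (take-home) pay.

Regular pay: 36 × $46.64 = $1,679.04
Overtime pay: 10 × $46.64 × 1.5 = $699.60
Gross pay = $1,679.04 + $699.60 = $2,378.64
401(k): $2,378.64 × 0.07 = $166.50
Transit benefit: $56.83
Pre-tax total = $166.50 + $56.83 = $223.33
Taxable wages = $2,378.64 − $223.33 = $2,155.31
Federal withholding: $2,155.31 × 0.2625 = $565.77
Municipal income tax: $2,155.31 × 0.012 = $25.86
State tax withheld: $2,155.31 × 0.0696 = $150.01
Medicare: $2,378.64 × 0.02 = $47.57
Social Security (OASDI): $2,378.64 × 0.07 = $166.50
Life insurance premium: $93.82
Total deductions = $166.50 + $56.83 + $565.77 + $25.86 + $150.01 + $47.57 + $166.50 + $93.82 = $1,272.86
Net pay = $2,378.64 − $1,272.86 = $1,105.78

$1,105.78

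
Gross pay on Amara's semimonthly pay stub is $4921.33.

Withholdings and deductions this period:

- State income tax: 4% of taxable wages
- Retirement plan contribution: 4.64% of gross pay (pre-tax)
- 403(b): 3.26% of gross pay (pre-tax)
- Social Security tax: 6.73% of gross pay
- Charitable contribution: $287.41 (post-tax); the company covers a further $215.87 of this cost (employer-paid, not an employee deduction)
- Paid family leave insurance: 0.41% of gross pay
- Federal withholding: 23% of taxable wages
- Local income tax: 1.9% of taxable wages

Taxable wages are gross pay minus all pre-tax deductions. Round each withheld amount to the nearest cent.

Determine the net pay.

Retirement plan contribution: $4921.33 × 0.0464 = $228.35
403(b): $4921.33 × 0.0326 = $160.44
Pre-tax total = $228.35 + $160.44 = $388.79
Taxable wages = $4921.33 − $388.79 = $4532.54
Federal withholding: $4532.54 × 0.23 = $1042.48
State income tax: $4532.54 × 0.04 = $181.30
Local income tax: $4532.54 × 0.019 = $86.12
Paid family leave insurance: $4921.33 × 0.0041 = $20.18
Social Security tax: $4921.33 × 0.0673 = $331.21
Charitable contribution: $287.41
(Employer's $215.87 toward charitable contribution is not withheld from the employee.)
Total deductions = $228.35 + $160.44 + $1042.48 + $181.30 + $86.12 + $20.18 + $331.21 + $287.41 = $2337.49
Net pay = $4921.33 − $2337.49 = $2583.84

$2583.84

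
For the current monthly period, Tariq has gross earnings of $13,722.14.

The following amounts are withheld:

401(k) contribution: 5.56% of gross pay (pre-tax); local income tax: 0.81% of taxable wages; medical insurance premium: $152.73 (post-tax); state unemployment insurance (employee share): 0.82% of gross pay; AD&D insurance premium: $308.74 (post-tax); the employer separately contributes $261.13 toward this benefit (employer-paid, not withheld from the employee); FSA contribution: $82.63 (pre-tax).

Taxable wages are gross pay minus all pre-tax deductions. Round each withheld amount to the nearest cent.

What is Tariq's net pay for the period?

$12,198.27

FSA contribution: $82.63
401(k) contribution: $13,722.14 × 0.0556 = $762.95
Pre-tax total = $82.63 + $762.95 = $845.58
Taxable wages = $13,722.14 − $845.58 = $12,876.56
Local income tax: $12,876.56 × 0.0081 = $104.30
State unemployment insurance (employee share): $13,722.14 × 0.0082 = $112.52
AD&D insurance premium: $308.74
Medical insurance premium: $152.73
(Employer's $261.13 toward AD&D insurance premium is not withheld from the employee.)
Total deductions = $82.63 + $762.95 + $104.30 + $112.52 + $308.74 + $152.73 = $1,523.87
Net pay = $13,722.14 − $1,523.87 = $12,198.27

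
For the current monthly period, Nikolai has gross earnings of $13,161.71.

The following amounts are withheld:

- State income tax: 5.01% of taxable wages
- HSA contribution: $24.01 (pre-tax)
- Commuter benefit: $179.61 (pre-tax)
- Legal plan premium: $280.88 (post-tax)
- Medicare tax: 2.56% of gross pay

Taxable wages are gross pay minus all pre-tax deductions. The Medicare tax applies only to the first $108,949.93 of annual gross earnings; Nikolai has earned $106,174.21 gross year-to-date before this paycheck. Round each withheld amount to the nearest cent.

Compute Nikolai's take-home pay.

$11,956.95

Commuter benefit: $179.61
HSA contribution: $24.01
Pre-tax total = $179.61 + $24.01 = $203.62
Taxable wages = $13,161.71 − $203.62 = $12,958.09
State income tax: $12,958.09 × 0.0501 = $649.20
Medicare tax: only $108,949.93 − $106,174.21 = $2,775.72 of this check is subject → $2,775.72 × 0.0256 = $71.06
Legal plan premium: $280.88
Total deductions = $179.61 + $24.01 + $649.20 + $71.06 + $280.88 = $1,204.76
Net pay = $13,161.71 − $1,204.76 = $11,956.95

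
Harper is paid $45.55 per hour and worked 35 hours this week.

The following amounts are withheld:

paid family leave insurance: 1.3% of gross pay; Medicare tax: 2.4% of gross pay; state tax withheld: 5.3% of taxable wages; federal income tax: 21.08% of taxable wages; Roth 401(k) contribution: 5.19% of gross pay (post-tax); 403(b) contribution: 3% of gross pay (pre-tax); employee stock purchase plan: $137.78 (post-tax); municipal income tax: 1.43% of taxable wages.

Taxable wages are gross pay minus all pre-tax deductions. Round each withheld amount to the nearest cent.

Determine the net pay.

$836.85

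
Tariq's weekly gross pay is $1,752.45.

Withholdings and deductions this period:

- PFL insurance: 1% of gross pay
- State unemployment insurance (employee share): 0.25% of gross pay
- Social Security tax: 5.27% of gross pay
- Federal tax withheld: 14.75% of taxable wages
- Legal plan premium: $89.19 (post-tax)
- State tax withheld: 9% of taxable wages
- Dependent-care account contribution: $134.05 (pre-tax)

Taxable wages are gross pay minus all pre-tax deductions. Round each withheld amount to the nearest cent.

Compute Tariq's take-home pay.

$1,030.59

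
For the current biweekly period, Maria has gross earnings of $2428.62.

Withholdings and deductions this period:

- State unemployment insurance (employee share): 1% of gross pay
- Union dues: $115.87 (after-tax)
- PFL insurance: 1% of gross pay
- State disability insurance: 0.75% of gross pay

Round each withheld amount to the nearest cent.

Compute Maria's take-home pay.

State unemployment insurance (employee share): $2428.62 × 0.01 = $24.29
State disability insurance: $2428.62 × 0.0075 = $18.21
PFL insurance: $2428.62 × 0.01 = $24.29
Union dues: $115.87
Total deductions = $24.29 + $18.21 + $24.29 + $115.87 = $182.66
Net pay = $2428.62 − $182.66 = $2245.96

$2245.96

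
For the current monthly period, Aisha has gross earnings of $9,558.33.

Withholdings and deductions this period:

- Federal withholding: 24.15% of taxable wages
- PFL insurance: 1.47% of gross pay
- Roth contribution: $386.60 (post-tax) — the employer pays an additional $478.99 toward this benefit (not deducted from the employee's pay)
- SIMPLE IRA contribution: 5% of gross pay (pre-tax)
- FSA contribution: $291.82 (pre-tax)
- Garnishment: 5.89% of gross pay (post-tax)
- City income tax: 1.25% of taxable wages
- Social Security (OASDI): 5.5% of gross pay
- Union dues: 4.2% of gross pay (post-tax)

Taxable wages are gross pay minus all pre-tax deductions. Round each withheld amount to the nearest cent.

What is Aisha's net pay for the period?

FSA contribution: $291.82
SIMPLE IRA contribution: $9,558.33 × 0.05 = $477.92
Pre-tax total = $291.82 + $477.92 = $769.74
Taxable wages = $9,558.33 − $769.74 = $8,788.59
City income tax: $8,788.59 × 0.0125 = $109.86
Federal withholding: $8,788.59 × 0.2415 = $2,122.44
PFL insurance: $9,558.33 × 0.0147 = $140.51
Social Security (OASDI): $9,558.33 × 0.055 = $525.71
Union dues: $9,558.33 × 0.042 = $401.45
Garnishment: $9,558.33 × 0.0589 = $562.99
Roth contribution: $386.60
(Employer's $478.99 toward Roth contribution is not withheld from the employee.)
Total deductions = $291.82 + $477.92 + $109.86 + $2,122.44 + $140.51 + $525.71 + $401.45 + $562.99 + $386.60 = $5,019.30
Net pay = $9,558.33 − $5,019.30 = $4,539.03

$4,539.03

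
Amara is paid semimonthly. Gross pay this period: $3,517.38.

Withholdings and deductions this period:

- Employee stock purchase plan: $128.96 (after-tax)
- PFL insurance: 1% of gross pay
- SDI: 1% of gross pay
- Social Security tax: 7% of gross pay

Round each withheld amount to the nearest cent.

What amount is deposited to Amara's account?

$3,071.86

SDI: $3,517.38 × 0.01 = $35.17
Social Security tax: $3,517.38 × 0.07 = $246.22
PFL insurance: $3,517.38 × 0.01 = $35.17
Employee stock purchase plan: $128.96
Total deductions = $35.17 + $246.22 + $35.17 + $128.96 = $445.52
Net pay = $3,517.38 − $445.52 = $3,071.86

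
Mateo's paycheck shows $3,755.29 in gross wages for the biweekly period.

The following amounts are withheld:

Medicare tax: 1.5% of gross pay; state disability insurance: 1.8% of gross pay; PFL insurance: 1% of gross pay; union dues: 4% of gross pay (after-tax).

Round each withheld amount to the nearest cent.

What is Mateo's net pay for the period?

$3,443.60

PFL insurance: $3,755.29 × 0.01 = $37.55
Medicare tax: $3,755.29 × 0.015 = $56.33
State disability insurance: $3,755.29 × 0.018 = $67.60
Union dues: $3,755.29 × 0.04 = $150.21
Total deductions = $37.55 + $56.33 + $67.60 + $150.21 = $311.69
Net pay = $3,755.29 − $311.69 = $3,443.60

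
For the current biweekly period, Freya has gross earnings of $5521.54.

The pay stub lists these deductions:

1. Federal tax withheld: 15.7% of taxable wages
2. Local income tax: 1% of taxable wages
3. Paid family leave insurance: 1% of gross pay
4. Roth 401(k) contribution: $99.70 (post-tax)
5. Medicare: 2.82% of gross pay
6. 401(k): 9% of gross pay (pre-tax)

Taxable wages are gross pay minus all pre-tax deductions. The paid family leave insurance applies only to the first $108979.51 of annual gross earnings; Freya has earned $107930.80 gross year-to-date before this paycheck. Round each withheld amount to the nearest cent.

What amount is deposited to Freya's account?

$3919.59

401(k): $5521.54 × 0.09 = $496.94
Taxable wages = $5521.54 − $496.94 = $5024.60
Local income tax: $5024.60 × 0.01 = $50.25
Federal tax withheld: $5024.60 × 0.157 = $788.86
Medicare: $5521.54 × 0.0282 = $155.71
Paid family leave insurance: only $108979.51 − $107930.80 = $1048.71 of this check is subject → $1048.71 × 0.01 = $10.49
Roth 401(k) contribution: $99.70
Total deductions = $496.94 + $50.25 + $788.86 + $155.71 + $10.49 + $99.70 = $1601.95
Net pay = $5521.54 − $1601.95 = $3919.59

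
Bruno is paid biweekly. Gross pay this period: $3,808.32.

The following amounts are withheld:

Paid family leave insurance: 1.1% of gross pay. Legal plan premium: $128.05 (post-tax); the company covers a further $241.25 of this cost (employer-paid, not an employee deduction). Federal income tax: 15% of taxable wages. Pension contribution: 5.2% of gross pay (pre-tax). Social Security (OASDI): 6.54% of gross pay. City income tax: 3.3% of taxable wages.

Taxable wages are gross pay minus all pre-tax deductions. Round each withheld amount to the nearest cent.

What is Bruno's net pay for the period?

$2,530.61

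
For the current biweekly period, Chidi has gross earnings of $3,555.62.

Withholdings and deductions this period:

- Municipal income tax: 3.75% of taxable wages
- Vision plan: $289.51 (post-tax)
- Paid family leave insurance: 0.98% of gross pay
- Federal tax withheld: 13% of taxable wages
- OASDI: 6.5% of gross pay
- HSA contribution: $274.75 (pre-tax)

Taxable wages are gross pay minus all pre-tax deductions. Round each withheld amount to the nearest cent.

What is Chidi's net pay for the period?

$2,175.85

HSA contribution: $274.75
Taxable wages = $3,555.62 − $274.75 = $3,280.87
Municipal income tax: $3,280.87 × 0.0375 = $123.03
Federal tax withheld: $3,280.87 × 0.13 = $426.51
Paid family leave insurance: $3,555.62 × 0.0098 = $34.85
OASDI: $3,555.62 × 0.065 = $231.12
Vision plan: $289.51
Total deductions = $274.75 + $123.03 + $426.51 + $34.85 + $231.12 + $289.51 = $1,379.77
Net pay = $3,555.62 − $1,379.77 = $2,175.85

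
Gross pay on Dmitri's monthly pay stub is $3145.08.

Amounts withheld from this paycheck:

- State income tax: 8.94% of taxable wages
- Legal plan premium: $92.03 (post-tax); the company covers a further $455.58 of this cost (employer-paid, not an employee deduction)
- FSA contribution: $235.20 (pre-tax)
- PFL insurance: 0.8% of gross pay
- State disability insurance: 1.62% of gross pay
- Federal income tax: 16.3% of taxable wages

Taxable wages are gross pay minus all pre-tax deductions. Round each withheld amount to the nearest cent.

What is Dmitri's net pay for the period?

$2007.29

FSA contribution: $235.20
Taxable wages = $3145.08 − $235.20 = $2909.88
State income tax: $2909.88 × 0.0894 = $260.14
Federal income tax: $2909.88 × 0.163 = $474.31
PFL insurance: $3145.08 × 0.008 = $25.16
State disability insurance: $3145.08 × 0.0162 = $50.95
Legal plan premium: $92.03
(Employer's $455.58 toward legal plan premium is not withheld from the employee.)
Total deductions = $235.20 + $260.14 + $474.31 + $25.16 + $50.95 + $92.03 = $1137.79
Net pay = $3145.08 − $1137.79 = $2007.29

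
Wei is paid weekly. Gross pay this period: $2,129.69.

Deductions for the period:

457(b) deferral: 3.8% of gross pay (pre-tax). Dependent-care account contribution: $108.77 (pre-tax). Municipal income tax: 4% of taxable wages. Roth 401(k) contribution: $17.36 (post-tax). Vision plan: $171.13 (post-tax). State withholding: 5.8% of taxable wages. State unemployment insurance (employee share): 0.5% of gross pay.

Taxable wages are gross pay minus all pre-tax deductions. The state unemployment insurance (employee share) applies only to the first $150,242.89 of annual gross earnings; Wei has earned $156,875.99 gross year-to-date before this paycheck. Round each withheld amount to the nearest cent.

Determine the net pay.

457(b) deferral: $2,129.69 × 0.038 = $80.93
Dependent-care account contribution: $108.77
Pre-tax total = $80.93 + $108.77 = $189.70
Taxable wages = $2,129.69 − $189.70 = $1,939.99
Municipal income tax: $1,939.99 × 0.04 = $77.60
State withholding: $1,939.99 × 0.058 = $112.52
State unemployment insurance (employee share): annual cap $150,242.89 already reached (YTD $156,875.99), so $0.00
Vision plan: $171.13
Roth 401(k) contribution: $17.36
Total deductions = $80.93 + $108.77 + $77.60 + $112.52 + $0.00 + $171.13 + $17.36 = $568.31
Net pay = $2,129.69 − $568.31 = $1,561.38

$1,561.38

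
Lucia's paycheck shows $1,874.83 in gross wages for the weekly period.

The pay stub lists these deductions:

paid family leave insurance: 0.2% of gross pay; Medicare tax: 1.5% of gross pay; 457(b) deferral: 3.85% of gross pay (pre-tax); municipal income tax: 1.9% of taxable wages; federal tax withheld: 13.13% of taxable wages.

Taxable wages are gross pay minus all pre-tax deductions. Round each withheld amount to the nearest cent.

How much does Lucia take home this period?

$1,499.84

457(b) deferral: $1,874.83 × 0.0385 = $72.18
Taxable wages = $1,874.83 − $72.18 = $1,802.65
Federal tax withheld: $1,802.65 × 0.1313 = $236.69
Municipal income tax: $1,802.65 × 0.019 = $34.25
Paid family leave insurance: $1,874.83 × 0.002 = $3.75
Medicare tax: $1,874.83 × 0.015 = $28.12
Total deductions = $72.18 + $236.69 + $34.25 + $3.75 + $28.12 = $374.99
Net pay = $1,874.83 − $374.99 = $1,499.84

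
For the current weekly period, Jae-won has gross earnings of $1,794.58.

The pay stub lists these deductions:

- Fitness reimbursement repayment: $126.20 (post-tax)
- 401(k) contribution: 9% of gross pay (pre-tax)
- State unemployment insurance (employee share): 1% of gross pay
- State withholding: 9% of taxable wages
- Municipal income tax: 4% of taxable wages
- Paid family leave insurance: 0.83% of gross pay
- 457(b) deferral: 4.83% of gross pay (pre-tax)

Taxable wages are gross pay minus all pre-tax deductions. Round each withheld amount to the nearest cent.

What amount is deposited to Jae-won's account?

$1,186.30

457(b) deferral: $1,794.58 × 0.0483 = $86.68
401(k) contribution: $1,794.58 × 0.09 = $161.51
Pre-tax total = $86.68 + $161.51 = $248.19
Taxable wages = $1,794.58 − $248.19 = $1,546.39
State withholding: $1,546.39 × 0.09 = $139.18
Municipal income tax: $1,546.39 × 0.04 = $61.86
State unemployment insurance (employee share): $1,794.58 × 0.01 = $17.95
Paid family leave insurance: $1,794.58 × 0.0083 = $14.90
Fitness reimbursement repayment: $126.20
Total deductions = $86.68 + $161.51 + $139.18 + $61.86 + $17.95 + $14.90 + $126.20 = $608.28
Net pay = $1,794.58 − $608.28 = $1,186.30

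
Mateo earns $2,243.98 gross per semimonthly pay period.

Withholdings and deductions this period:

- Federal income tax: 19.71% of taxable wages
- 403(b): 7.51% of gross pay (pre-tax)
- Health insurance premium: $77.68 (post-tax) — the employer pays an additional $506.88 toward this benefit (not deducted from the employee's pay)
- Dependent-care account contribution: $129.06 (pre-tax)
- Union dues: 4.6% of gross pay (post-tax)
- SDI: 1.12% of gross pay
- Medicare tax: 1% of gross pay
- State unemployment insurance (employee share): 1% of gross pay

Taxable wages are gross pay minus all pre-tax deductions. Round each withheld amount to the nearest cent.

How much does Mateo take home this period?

$1,311.85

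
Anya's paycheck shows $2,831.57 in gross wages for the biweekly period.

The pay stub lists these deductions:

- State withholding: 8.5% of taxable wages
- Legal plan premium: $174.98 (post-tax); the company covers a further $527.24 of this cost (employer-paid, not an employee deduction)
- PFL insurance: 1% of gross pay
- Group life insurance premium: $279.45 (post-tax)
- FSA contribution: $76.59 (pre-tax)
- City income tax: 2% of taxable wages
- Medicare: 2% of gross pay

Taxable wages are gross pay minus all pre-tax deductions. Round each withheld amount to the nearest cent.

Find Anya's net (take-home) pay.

FSA contribution: $76.59
Taxable wages = $2,831.57 − $76.59 = $2,754.98
City income tax: $2,754.98 × 0.02 = $55.10
State withholding: $2,754.98 × 0.085 = $234.17
PFL insurance: $2,831.57 × 0.01 = $28.32
Medicare: $2,831.57 × 0.02 = $56.63
Legal plan premium: $174.98
Group life insurance premium: $279.45
(Employer's $527.24 toward legal plan premium is not withheld from the employee.)
Total deductions = $76.59 + $55.10 + $234.17 + $28.32 + $56.63 + $174.98 + $279.45 = $905.24
Net pay = $2,831.57 − $905.24 = $1,926.33

$1,926.33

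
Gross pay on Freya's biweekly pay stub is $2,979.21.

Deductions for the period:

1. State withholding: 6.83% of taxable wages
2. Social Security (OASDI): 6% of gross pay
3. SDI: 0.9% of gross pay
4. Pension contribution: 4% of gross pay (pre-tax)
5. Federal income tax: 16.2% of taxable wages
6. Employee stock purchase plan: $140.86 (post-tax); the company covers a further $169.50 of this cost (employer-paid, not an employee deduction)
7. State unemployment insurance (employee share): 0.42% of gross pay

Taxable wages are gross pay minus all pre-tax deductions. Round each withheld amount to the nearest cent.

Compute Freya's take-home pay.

$1,842.44

Pension contribution: $2,979.21 × 0.04 = $119.17
Taxable wages = $2,979.21 − $119.17 = $2,860.04
Federal income tax: $2,860.04 × 0.162 = $463.33
State withholding: $2,860.04 × 0.0683 = $195.34
State unemployment insurance (employee share): $2,979.21 × 0.0042 = $12.51
SDI: $2,979.21 × 0.009 = $26.81
Social Security (OASDI): $2,979.21 × 0.06 = $178.75
Employee stock purchase plan: $140.86
(Employer's $169.50 toward employee stock purchase plan is not withheld from the employee.)
Total deductions = $119.17 + $463.33 + $195.34 + $12.51 + $26.81 + $178.75 + $140.86 = $1,136.77
Net pay = $2,979.21 − $1,136.77 = $1,842.44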